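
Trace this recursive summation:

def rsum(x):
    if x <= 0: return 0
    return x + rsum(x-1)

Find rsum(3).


rsum(3)
= 3 + 2 + 1 + rsum(0)
= 3 + 2 + 1 + 0
= 6

6


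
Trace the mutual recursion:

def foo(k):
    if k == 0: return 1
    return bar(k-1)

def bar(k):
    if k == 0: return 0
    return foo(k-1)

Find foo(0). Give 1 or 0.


foo(0) = 1  (base case)
Result: 1

1


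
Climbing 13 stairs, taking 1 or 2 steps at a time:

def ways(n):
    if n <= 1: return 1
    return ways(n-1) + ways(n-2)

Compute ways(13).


Building up from base cases:
ways(0) = 1
ways(1) = 1
ways(2) = ways(1) + ways(0) = 1 + 1 = 2
ways(3) = ways(2) + ways(1) = 2 + 1 = 3
ways(4) = ways(3) + ways(2) = 3 + 2 = 5
ways(5) = ways(4) + ways(3) = 5 + 3 = 8
ways(6) = ways(5) + ways(4) = 8 + 5 = 13
ways(7) = ways(6) + ways(5) = 13 + 8 = 21
ways(8) = ways(7) + ways(6) = 21 + 13 = 34
ways(9) = ways(8) + ways(7) = 34 + 21 = 55
ways(10) = ways(9) + ways(8) = 55 + 34 = 89
ways(11) = ways(10) + ways(9) = 89 + 55 = 144
ways(12) = ways(11) + ways(10) = 144 + 89 = 233
ways(13) = ways(12) + ways(11) = 233 + 144 = 377

377


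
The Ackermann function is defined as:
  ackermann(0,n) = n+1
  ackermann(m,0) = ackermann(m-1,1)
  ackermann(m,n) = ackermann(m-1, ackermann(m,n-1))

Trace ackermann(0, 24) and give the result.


ackermann(0, 24) = 25
Result: ackermann(0, 24) = 25

25


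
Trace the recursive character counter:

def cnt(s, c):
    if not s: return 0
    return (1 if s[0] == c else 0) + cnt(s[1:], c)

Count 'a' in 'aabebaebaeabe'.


s[0]='a' == 'a' -> 1
s[0]='a' == 'a' -> 1
s[0]='b' != 'a' -> 0
s[0]='e' != 'a' -> 0
s[0]='b' != 'a' -> 0
s[0]='a' == 'a' -> 1
s[0]='e' != 'a' -> 0
s[0]='b' != 'a' -> 0
s[0]='a' == 'a' -> 1
s[0]='e' != 'a' -> 0
s[0]='a' == 'a' -> 1
s[0]='b' != 'a' -> 0
s[0]='e' != 'a' -> 0
Sum: 1 + 1 + 0 + 0 + 0 + 1 + 0 + 0 + 1 + 0 + 1 + 0 + 0 = 5

5


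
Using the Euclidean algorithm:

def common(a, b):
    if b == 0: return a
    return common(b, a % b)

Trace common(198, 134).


common(198, 134) = common(134, 64)
common(134, 64) = common(64, 6)
common(64, 6) = common(6, 4)
common(6, 4) = common(4, 2)
common(4, 2) = common(2, 0)
common(2, 0) = 2  (base case)

2


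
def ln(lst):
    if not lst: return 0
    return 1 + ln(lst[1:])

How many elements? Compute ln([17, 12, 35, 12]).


ln([17, 12, 35, 12]) = 1 + ln([12, 35, 12])
ln([12, 35, 12]) = 1 + ln([35, 12])
ln([35, 12]) = 1 + ln([12])
ln([12]) = 1 + ln([])
ln([]) = 0  (base case)
Unwinding: 1 + 1 + 1 + 1 + 0 = 4

4


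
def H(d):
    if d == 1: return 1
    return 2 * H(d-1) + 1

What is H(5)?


H(5) = 2 * H(4) + 1
H(4) = 2 * H(3) + 1
H(3) = 2 * H(2) + 1
H(2) = 2 * H(1) + 1
H(1) = 1  (base case)
H(2) = 2 * 1 + 1 = 3
H(3) = 2 * 3 + 1 = 7
H(4) = 2 * 7 + 1 = 15
H(5) = 2 * 15 + 1 = 31

31


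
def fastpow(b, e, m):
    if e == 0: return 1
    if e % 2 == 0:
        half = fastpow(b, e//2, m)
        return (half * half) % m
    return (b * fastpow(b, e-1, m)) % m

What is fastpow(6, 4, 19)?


fastpow(6, 4, 19): e is even, compute fastpow(6, 2, 19)
  fastpow(6, 2, 19): e is even, compute fastpow(6, 1, 19)
    fastpow(6, 1, 19): e is odd, compute fastpow(6, 0, 19)
      fastpow(6, 0, 19) = 1
    (6 * 1) % 19 = 6
  half=6, (6*6) % 19 = 17
half=17, (17*17) % 19 = 4

4


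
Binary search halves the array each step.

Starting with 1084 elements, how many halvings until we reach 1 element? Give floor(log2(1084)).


1084 / 2 = 542
542 / 2 = 271
271 / 2 = 135
135 / 2 = 67
67 / 2 = 33
33 / 2 = 16
16 / 2 = 8
8 / 2 = 4
4 / 2 = 2
2 / 2 = 1
Reached 1 after 10 halvings

10


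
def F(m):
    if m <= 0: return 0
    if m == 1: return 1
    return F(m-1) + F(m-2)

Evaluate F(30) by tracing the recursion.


Computing F(30) bottom-up:
F(0) = 0
F(1) = 1
F(2) = F(1) + F(0) = 1 + 0 = 1
F(3) = F(2) + F(1) = 1 + 1 = 2
F(4) = F(3) + F(2) = 2 + 1 = 3
F(5) = F(4) + F(3) = 3 + 2 = 5
F(6) = F(5) + F(4) = 5 + 3 = 8
F(7) = F(6) + F(5) = 8 + 5 = 13
F(8) = F(7) + F(6) = 13 + 8 = 21
F(9) = F(8) + F(7) = 21 + 13 = 34
F(10) = F(9) + F(8) = 34 + 21 = 55
F(11) = F(10) + F(9) = 55 + 34 = 89
F(12) = F(11) + F(10) = 89 + 55 = 144
F(13) = F(12) + F(11) = 144 + 89 = 233
F(14) = F(13) + F(12) = 233 + 144 = 377
F(15) = F(14) + F(13) = 377 + 233 = 610
F(16) = F(15) + F(14) = 610 + 377 = 987
F(17) = F(16) + F(15) = 987 + 610 = 1597
F(18) = F(17) + F(16) = 1597 + 987 = 2584
F(19) = F(18) + F(17) = 2584 + 1597 = 4181
F(20) = F(19) + F(18) = 4181 + 2584 = 6765
F(21) = F(20) + F(19) = 6765 + 4181 = 10946
F(22) = F(21) + F(20) = 10946 + 6765 = 17711
F(23) = F(22) + F(21) = 17711 + 10946 = 28657
F(24) = F(23) + F(22) = 28657 + 17711 = 46368
F(25) = F(24) + F(23) = 46368 + 28657 = 75025
F(26) = F(25) + F(24) = 75025 + 46368 = 121393
F(27) = F(26) + F(25) = 121393 + 75025 = 196418
F(28) = F(27) + F(26) = 196418 + 121393 = 317811
F(29) = F(28) + F(27) = 317811 + 196418 = 514229
F(30) = F(29) + F(28) = 514229 + 317811 = 832040

832040


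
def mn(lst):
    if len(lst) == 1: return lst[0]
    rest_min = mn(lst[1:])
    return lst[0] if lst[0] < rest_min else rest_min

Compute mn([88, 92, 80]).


mn([88, 92, 80]): compare 88 with mn([92, 80])
mn([92, 80]): compare 92 with mn([80])
mn([80]) = 80  (base case)
Compare 92 with 80 -> 80
Compare 88 with 80 -> 80

80


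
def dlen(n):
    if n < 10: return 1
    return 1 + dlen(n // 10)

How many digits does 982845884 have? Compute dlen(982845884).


dlen(982845884) = 1 + dlen(98284588)
dlen(98284588) = 1 + dlen(9828458)
dlen(9828458) = 1 + dlen(982845)
dlen(982845) = 1 + dlen(98284)
dlen(98284) = 1 + dlen(9828)
dlen(9828) = 1 + dlen(982)
dlen(982) = 1 + dlen(98)
dlen(98) = 1 + dlen(9)
dlen(9) = 1  (base case: 9 < 10)
Unwinding: 1 + 1 + 1 + 1 + 1 + 1 + 1 + 1 + 1 = 9

9


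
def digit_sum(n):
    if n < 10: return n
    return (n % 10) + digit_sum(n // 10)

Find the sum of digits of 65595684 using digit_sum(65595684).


digit_sum(65595684) = 4 + digit_sum(6559568)
digit_sum(6559568) = 8 + digit_sum(655956)
digit_sum(655956) = 6 + digit_sum(65595)
digit_sum(65595) = 5 + digit_sum(6559)
digit_sum(6559) = 9 + digit_sum(655)
digit_sum(655) = 5 + digit_sum(65)
digit_sum(65) = 5 + digit_sum(6)
digit_sum(6) = 6  (base case)
Total: 4 + 8 + 6 + 5 + 9 + 5 + 5 + 6 = 48

48


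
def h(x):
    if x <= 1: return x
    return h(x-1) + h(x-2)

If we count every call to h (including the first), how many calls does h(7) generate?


Let C(n) = total calls for h(n)
C(0) = 1, C(1) = 1
C(2) = 1 + C(1) + C(0) = 1 + 1 + 1 = 3
C(3) = 1 + C(2) + C(1) = 1 + 3 + 1 = 5
C(4) = 1 + C(3) + C(2) = 1 + 5 + 3 = 9
C(5) = 1 + C(4) + C(3) = 1 + 9 + 5 = 15
C(6) = 1 + C(5) + C(4) = 1 + 15 + 9 = 25
C(7) = 1 + C(6) + C(5) = 1 + 25 + 15 = 41

41


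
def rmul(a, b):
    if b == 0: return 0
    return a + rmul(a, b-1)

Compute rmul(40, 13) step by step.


rmul(40, 13) = 40 + rmul(40, 12)
rmul(40, 12) = 40 + rmul(40, 11)
rmul(40, 11) = 40 + rmul(40, 10)
rmul(40, 10) = 40 + rmul(40, 9)
rmul(40, 9) = 40 + rmul(40, 8)
rmul(40, 8) = 40 + rmul(40, 7)
rmul(40, 7) = 40 + rmul(40, 6)
rmul(40, 6) = 40 + rmul(40, 5)
rmul(40, 5) = 40 + rmul(40, 4)
rmul(40, 4) = 40 + rmul(40, 3)
rmul(40, 3) = 40 + rmul(40, 2)
rmul(40, 2) = 40 + rmul(40, 1)
rmul(40, 1) = 40 + rmul(40, 0)
rmul(40, 0) = 0  (base case)
Total: 40 + 40 + 40 + 40 + 40 + 40 + 40 + 40 + 40 + 40 + 40 + 40 + 40 + 0 = 520

520


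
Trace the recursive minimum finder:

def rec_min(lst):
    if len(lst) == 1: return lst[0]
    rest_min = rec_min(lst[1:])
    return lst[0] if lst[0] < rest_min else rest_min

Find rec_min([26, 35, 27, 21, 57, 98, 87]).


rec_min([26, 35, 27, 21, 57, 98, 87]): compare 26 with rec_min([35, 27, 21, 57, 98, 87])
rec_min([35, 27, 21, 57, 98, 87]): compare 35 with rec_min([27, 21, 57, 98, 87])
rec_min([27, 21, 57, 98, 87]): compare 27 with rec_min([21, 57, 98, 87])
rec_min([21, 57, 98, 87]): compare 21 with rec_min([57, 98, 87])
rec_min([57, 98, 87]): compare 57 with rec_min([98, 87])
rec_min([98, 87]): compare 98 with rec_min([87])
rec_min([87]) = 87  (base case)
Compare 98 with 87 -> 87
Compare 57 with 87 -> 57
Compare 21 with 57 -> 21
Compare 27 with 21 -> 21
Compare 35 with 21 -> 21
Compare 26 with 21 -> 21

21


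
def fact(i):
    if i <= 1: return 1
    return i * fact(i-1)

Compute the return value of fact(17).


fact(17)
= 17 * fact(16)
= 17 * 16 * fact(15)
= 17 * 16 * 15 * fact(14)
= 17 * 16 * 15 * 14 * fact(13)
= 17 * 16 * 15 * 14 * 13 * fact(12)
= 17 * 16 * 15 * 14 * 13 * 12 * fact(11)
= 17 * 16 * 15 * 14 * 13 * 12 * 11 * fact(10)
= 17 * 16 * 15 * 14 * 13 * 12 * 11 * 10 * fact(9)
= 17 * 16 * 15 * 14 * 13 * 12 * 11 * 10 * 9 * fact(8)
= 17 * 16 * 15 * 14 * 13 * 12 * 11 * 10 * 9 * 8 * fact(7)
= 17 * 16 * 15 * 14 * 13 * 12 * 11 * 10 * 9 * 8 * 7 * fact(6)
= 17 * 16 * 15 * 14 * 13 * 12 * 11 * 10 * 9 * 8 * 7 * 6 * fact(5)
= 17 * 16 * 15 * 14 * 13 * 12 * 11 * 10 * 9 * 8 * 7 * 6 * 5 * fact(4)
= 17 * 16 * 15 * 14 * 13 * 12 * 11 * 10 * 9 * 8 * 7 * 6 * 5 * 4 * fact(3)
= 17 * 16 * 15 * 14 * 13 * 12 * 11 * 10 * 9 * 8 * 7 * 6 * 5 * 4 * 3 * fact(2)
= 17 * 16 * 15 * 14 * 13 * 12 * 11 * 10 * 9 * 8 * 7 * 6 * 5 * 4 * 3 * 2 * fact(1)
= 17 * 16 * 15 * 14 * 13 * 12 * 11 * 10 * 9 * 8 * 7 * 6 * 5 * 4 * 3 * 2 * 1
= 355687428096000

355687428096000


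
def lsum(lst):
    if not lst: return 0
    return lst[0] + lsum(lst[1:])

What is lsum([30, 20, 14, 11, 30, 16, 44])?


lsum([30, 20, 14, 11, 30, 16, 44]) = 30 + lsum([20, 14, 11, 30, 16, 44])
lsum([20, 14, 11, 30, 16, 44]) = 20 + lsum([14, 11, 30, 16, 44])
lsum([14, 11, 30, 16, 44]) = 14 + lsum([11, 30, 16, 44])
lsum([11, 30, 16, 44]) = 11 + lsum([30, 16, 44])
lsum([30, 16, 44]) = 30 + lsum([16, 44])
lsum([16, 44]) = 16 + lsum([44])
lsum([44]) = 44 + lsum([])
lsum([]) = 0  (base case)
Total: 30 + 20 + 14 + 11 + 30 + 16 + 44 + 0 = 165

165


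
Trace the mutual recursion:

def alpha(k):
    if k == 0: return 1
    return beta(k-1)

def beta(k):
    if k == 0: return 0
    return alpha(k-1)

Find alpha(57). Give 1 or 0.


alpha(57) = beta(56)
beta(56) = alpha(55)
alpha(55) = beta(54)
beta(54) = alpha(53)
alpha(53) = beta(52)
beta(52) = alpha(51)
alpha(51) = beta(50)
beta(50) = alpha(49)
alpha(49) = beta(48)
beta(48) = alpha(47)
alpha(47) = beta(46)
beta(46) = alpha(45)
alpha(45) = beta(44)
beta(44) = alpha(43)
alpha(43) = beta(42)
beta(42) = alpha(41)
alpha(41) = beta(40)
beta(40) = alpha(39)
alpha(39) = beta(38)
beta(38) = alpha(37)
alpha(37) = beta(36)
beta(36) = alpha(35)
alpha(35) = beta(34)
beta(34) = alpha(33)
alpha(33) = beta(32)
beta(32) = alpha(31)
alpha(31) = beta(30)
beta(30) = alpha(29)
alpha(29) = beta(28)
beta(28) = alpha(27)
alpha(27) = beta(26)
beta(26) = alpha(25)
alpha(25) = beta(24)
beta(24) = alpha(23)
alpha(23) = beta(22)
beta(22) = alpha(21)
alpha(21) = beta(20)
beta(20) = alpha(19)
alpha(19) = beta(18)
beta(18) = alpha(17)
alpha(17) = beta(16)
beta(16) = alpha(15)
alpha(15) = beta(14)
beta(14) = alpha(13)
alpha(13) = beta(12)
beta(12) = alpha(11)
alpha(11) = beta(10)
beta(10) = alpha(9)
alpha(9) = beta(8)
beta(8) = alpha(7)
alpha(7) = beta(6)
beta(6) = alpha(5)
alpha(5) = beta(4)
beta(4) = alpha(3)
alpha(3) = beta(2)
beta(2) = alpha(1)
alpha(1) = beta(0)
beta(0) = 0  (base case)
Result: 0

0


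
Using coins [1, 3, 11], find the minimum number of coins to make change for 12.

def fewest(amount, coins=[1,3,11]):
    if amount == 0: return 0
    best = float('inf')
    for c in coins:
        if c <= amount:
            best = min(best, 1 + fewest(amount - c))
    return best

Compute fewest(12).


Building up with DP:
fewest(0) = 0
fewest(1) = min(1+fewest(0)=1+0=1) = 1
fewest(2) = min(1+fewest(1)=1+1=2) = 2
fewest(3) = min(1+fewest(2)=1+2=3, 1+fewest(0)=1+0=1) = 1
fewest(4) = min(1+fewest(3)=1+1=2, 1+fewest(1)=1+1=2) = 2
fewest(5) = min(1+fewest(4)=1+2=3, 1+fewest(2)=1+2=3) = 3
fewest(6) = min(1+fewest(5)=1+3=4, 1+fewest(3)=1+1=2) = 2
fewest(7) = min(1+fewest(6)=1+2=3, 1+fewest(4)=1+2=3) = 3
fewest(8) = min(1+fewest(7)=1+3=4, 1+fewest(5)=1+3=4) = 4
fewest(9) = min(1+fewest(8)=1+4=5, 1+fewest(6)=1+2=3) = 3
fewest(10) = min(1+fewest(9)=1+3=4, 1+fewest(7)=1+3=4) = 4
fewest(11) = min(1+fewest(10)=1+4=5, 1+fewest(8)=1+4=5, 1+fewest(0)=1+0=1) = 1
fewest(12) = min(1+fewest(11)=1+1=2, 1+fewest(9)=1+3=4, 1+fewest(1)=1+1=2) = 2

2


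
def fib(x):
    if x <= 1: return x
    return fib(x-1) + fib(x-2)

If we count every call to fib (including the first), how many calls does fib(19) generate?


Let C(n) = total calls for fib(n)
C(0) = 1, C(1) = 1
C(2) = 1 + C(1) + C(0) = 1 + 1 + 1 = 3
C(3) = 1 + C(2) + C(1) = 1 + 3 + 1 = 5
C(4) = 1 + C(3) + C(2) = 1 + 5 + 3 = 9
C(5) = 1 + C(4) + C(3) = 1 + 9 + 5 = 15
C(6) = 1 + C(5) + C(4) = 1 + 15 + 9 = 25
C(7) = 1 + C(6) + C(5) = 1 + 25 + 15 = 41
C(8) = 1 + C(7) + C(6) = 1 + 41 + 25 = 67
C(9) = 1 + C(8) + C(7) = 1 + 67 + 41 = 109
C(10) = 1 + C(9) + C(8) = 1 + 109 + 67 = 177
C(11) = 1 + C(10) + C(9) = 1 + 177 + 109 = 287
C(12) = 1 + C(11) + C(10) = 1 + 287 + 177 = 465
C(13) = 1 + C(12) + C(11) = 1 + 465 + 287 = 753
C(14) = 1 + C(13) + C(12) = 1 + 753 + 465 = 1219
C(15) = 1 + C(14) + C(13) = 1 + 1219 + 753 = 1973
C(16) = 1 + C(15) + C(14) = 1 + 1973 + 1219 = 3193
C(17) = 1 + C(16) + C(15) = 1 + 3193 + 1973 = 5167
C(18) = 1 + C(17) + C(16) = 1 + 5167 + 3193 = 8361
C(19) = 1 + C(18) + C(17) = 1 + 8361 + 5167 = 13529

13529


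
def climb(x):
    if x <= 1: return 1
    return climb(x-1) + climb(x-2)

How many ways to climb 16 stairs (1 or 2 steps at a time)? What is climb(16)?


Building up from base cases:
climb(0) = 1
climb(1) = 1
climb(2) = climb(1) + climb(0) = 1 + 1 = 2
climb(3) = climb(2) + climb(1) = 2 + 1 = 3
climb(4) = climb(3) + climb(2) = 3 + 2 = 5
climb(5) = climb(4) + climb(3) = 5 + 3 = 8
climb(6) = climb(5) + climb(4) = 8 + 5 = 13
climb(7) = climb(6) + climb(5) = 13 + 8 = 21
climb(8) = climb(7) + climb(6) = 21 + 13 = 34
climb(9) = climb(8) + climb(7) = 34 + 21 = 55
climb(10) = climb(9) + climb(8) = 55 + 34 = 89
climb(11) = climb(10) + climb(9) = 89 + 55 = 144
climb(12) = climb(11) + climb(10) = 144 + 89 = 233
climb(13) = climb(12) + climb(11) = 233 + 144 = 377
climb(14) = climb(13) + climb(12) = 377 + 233 = 610
climb(15) = climb(14) + climb(13) = 610 + 377 = 987
climb(16) = climb(15) + climb(14) = 987 + 610 = 1597

1597


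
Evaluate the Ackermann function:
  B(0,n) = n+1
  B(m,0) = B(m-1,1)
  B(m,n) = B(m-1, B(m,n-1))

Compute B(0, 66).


B(0, 66) = 67
Result: B(0, 66) = 67

67


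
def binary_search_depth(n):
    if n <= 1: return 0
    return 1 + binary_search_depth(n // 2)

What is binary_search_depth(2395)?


2395 / 2 = 1197
1197 / 2 = 598
598 / 2 = 299
299 / 2 = 149
149 / 2 = 74
74 / 2 = 37
37 / 2 = 18
18 / 2 = 9
9 / 2 = 4
4 / 2 = 2
2 / 2 = 1
Reached 1 after 11 halvings

11


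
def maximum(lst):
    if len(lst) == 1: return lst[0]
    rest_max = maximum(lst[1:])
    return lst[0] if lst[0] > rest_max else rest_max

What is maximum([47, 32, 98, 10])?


maximum([47, 32, 98, 10]): compare 47 with maximum([32, 98, 10])
maximum([32, 98, 10]): compare 32 with maximum([98, 10])
maximum([98, 10]): compare 98 with maximum([10])
maximum([10]) = 10  (base case)
Compare 98 with 10 -> 98
Compare 32 with 98 -> 98
Compare 47 with 98 -> 98

98


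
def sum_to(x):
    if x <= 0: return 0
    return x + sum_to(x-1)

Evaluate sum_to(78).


sum_to(78)
= 78 + 77 + 76 + 75 + 74 + 73 + 72 + 71 + 70 + 69 + 68 + 67 + 66 + 65 + 64 + 63 + 62 + 61 + 60 + 59 + 58 + 57 + 56 + 55 + 54 + 53 + 52 + 51 + 50 + 49 + 48 + 47 + 46 + 45 + 44 + 43 + 42 + 41 + 40 + 39 + 38 + 37 + 36 + 35 + 34 + 33 + 32 + 31 + 30 + 29 + 28 + 27 + 26 + 25 + 24 + 23 + 22 + 21 + 20 + 19 + 18 + 17 + 16 + 15 + 14 + 13 + 12 + 11 + 10 + 9 + 8 + 7 + 6 + 5 + 4 + 3 + 2 + 1 + sum_to(0)
= 78 + 77 + 76 + 75 + 74 + 73 + 72 + 71 + 70 + 69 + 68 + 67 + 66 + 65 + 64 + 63 + 62 + 61 + 60 + 59 + 58 + 57 + 56 + 55 + 54 + 53 + 52 + 51 + 50 + 49 + 48 + 47 + 46 + 45 + 44 + 43 + 42 + 41 + 40 + 39 + 38 + 37 + 36 + 35 + 34 + 33 + 32 + 31 + 30 + 29 + 28 + 27 + 26 + 25 + 24 + 23 + 22 + 21 + 20 + 19 + 18 + 17 + 16 + 15 + 14 + 13 + 12 + 11 + 10 + 9 + 8 + 7 + 6 + 5 + 4 + 3 + 2 + 1 + 0
= 3081

3081


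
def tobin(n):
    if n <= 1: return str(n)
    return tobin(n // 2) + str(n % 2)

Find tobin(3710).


tobin(3710) = tobin(1855) + '0'
tobin(1855) = tobin(927) + '1'
tobin(927) = tobin(463) + '1'
tobin(463) = tobin(231) + '1'
tobin(231) = tobin(115) + '1'
tobin(115) = tobin(57) + '1'
tobin(57) = tobin(28) + '1'
tobin(28) = tobin(14) + '0'
tobin(14) = tobin(7) + '0'
tobin(7) = tobin(3) + '1'
tobin(3) = tobin(1) + '1'
tobin(1) = '1'  (base case)
Concatenating: '1' + '1' + '1' + '0' + '0' + '1' + '1' + '1' + '1' + '1' + '1' + '0' = '111001111110'

111001111110


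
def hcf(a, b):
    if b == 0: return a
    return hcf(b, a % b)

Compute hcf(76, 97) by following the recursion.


hcf(76, 97) = hcf(97, 76)
hcf(97, 76) = hcf(76, 21)
hcf(76, 21) = hcf(21, 13)
hcf(21, 13) = hcf(13, 8)
hcf(13, 8) = hcf(8, 5)
hcf(8, 5) = hcf(5, 3)
hcf(5, 3) = hcf(3, 2)
hcf(3, 2) = hcf(2, 1)
hcf(2, 1) = hcf(1, 0)
hcf(1, 0) = 1  (base case)

1


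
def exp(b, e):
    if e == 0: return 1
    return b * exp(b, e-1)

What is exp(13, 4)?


exp(13, 4)
= 13 * exp(13, 3)
= 13 * 13 * exp(13, 2)
= 13 * 13 * 13 * exp(13, 1)
= 13 * 13 * 13 * 13 * exp(13, 0)
= 13 * 13 * 13 * 13 * 1
= 28561

28561


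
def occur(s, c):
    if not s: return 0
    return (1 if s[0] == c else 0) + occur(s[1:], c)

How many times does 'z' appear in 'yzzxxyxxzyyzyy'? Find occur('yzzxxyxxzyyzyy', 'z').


s[0]='y' != 'z' -> 0
s[0]='z' == 'z' -> 1
s[0]='z' == 'z' -> 1
s[0]='x' != 'z' -> 0
s[0]='x' != 'z' -> 0
s[0]='y' != 'z' -> 0
s[0]='x' != 'z' -> 0
s[0]='x' != 'z' -> 0
s[0]='z' == 'z' -> 1
s[0]='y' != 'z' -> 0
s[0]='y' != 'z' -> 0
s[0]='z' == 'z' -> 1
s[0]='y' != 'z' -> 0
s[0]='y' != 'z' -> 0
Sum: 0 + 1 + 1 + 0 + 0 + 0 + 0 + 0 + 1 + 0 + 0 + 1 + 0 + 0 = 4

4


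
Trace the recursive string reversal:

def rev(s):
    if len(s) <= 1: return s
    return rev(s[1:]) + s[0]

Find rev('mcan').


rev('mcan') = rev('can') + 'm'
rev('can') = rev('an') + 'c'
rev('an') = rev('n') + 'a'
rev('n') = 'n'  (base case)
Concatenating: 'n' + 'a' + 'c' + 'm' = 'nacm'

nacm


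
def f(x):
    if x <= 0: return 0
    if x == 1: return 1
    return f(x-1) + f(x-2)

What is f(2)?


Computing f(2) bottom-up:
f(0) = 0
f(1) = 1
f(2) = f(1) + f(0) = 1 + 0 = 1

1


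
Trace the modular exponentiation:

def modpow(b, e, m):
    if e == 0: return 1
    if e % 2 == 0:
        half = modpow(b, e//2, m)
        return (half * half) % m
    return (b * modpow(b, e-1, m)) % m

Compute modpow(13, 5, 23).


modpow(13, 5, 23): e is odd, compute modpow(13, 4, 23)
  modpow(13, 4, 23): e is even, compute modpow(13, 2, 23)
    modpow(13, 2, 23): e is even, compute modpow(13, 1, 23)
      modpow(13, 1, 23): e is odd, compute modpow(13, 0, 23)
        modpow(13, 0, 23) = 1
      (13 * 1) % 23 = 13
    half=13, (13*13) % 23 = 8
  half=8, (8*8) % 23 = 18
(13 * 18) % 23 = 4

4


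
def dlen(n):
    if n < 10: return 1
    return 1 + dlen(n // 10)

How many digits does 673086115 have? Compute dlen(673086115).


dlen(673086115) = 1 + dlen(67308611)
dlen(67308611) = 1 + dlen(6730861)
dlen(6730861) = 1 + dlen(673086)
dlen(673086) = 1 + dlen(67308)
dlen(67308) = 1 + dlen(6730)
dlen(6730) = 1 + dlen(673)
dlen(673) = 1 + dlen(67)
dlen(67) = 1 + dlen(6)
dlen(6) = 1  (base case: 6 < 10)
Unwinding: 1 + 1 + 1 + 1 + 1 + 1 + 1 + 1 + 1 = 9

9


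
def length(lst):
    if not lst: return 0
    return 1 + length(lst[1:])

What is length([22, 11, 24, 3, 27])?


length([22, 11, 24, 3, 27]) = 1 + length([11, 24, 3, 27])
length([11, 24, 3, 27]) = 1 + length([24, 3, 27])
length([24, 3, 27]) = 1 + length([3, 27])
length([3, 27]) = 1 + length([27])
length([27]) = 1 + length([])
length([]) = 0  (base case)
Unwinding: 1 + 1 + 1 + 1 + 1 + 0 = 5

5


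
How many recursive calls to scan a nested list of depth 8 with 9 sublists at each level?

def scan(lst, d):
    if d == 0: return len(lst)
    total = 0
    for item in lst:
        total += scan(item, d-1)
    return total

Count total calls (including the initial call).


At depth 0 (root): 1 call
At depth 1: each of 1 parents calls scan on 9 children = 9 calls
At depth 2: each of 9 parents calls scan on 9 children = 81 calls
At depth 3: each of 81 parents calls scan on 9 children = 729 calls
At depth 4: each of 729 parents calls scan on 9 children = 6561 calls
At depth 5: each of 6561 parents calls scan on 9 children = 59049 calls
At depth 6: each of 59049 parents calls scan on 9 children = 531441 calls
At depth 7: each of 531441 parents calls scan on 9 children = 4782969 calls
At depth 8: each of 4782969 parents calls scan on 9 children = 43046721 calls
Total: 1 + 9 + 81 + 729 + 6561 + 59049 + 531441 + 4782969 + 43046721 = 48427561

48427561


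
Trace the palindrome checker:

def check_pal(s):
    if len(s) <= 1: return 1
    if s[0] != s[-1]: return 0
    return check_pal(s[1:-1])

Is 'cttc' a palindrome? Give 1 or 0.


check_pal('cttc'): s[0]='c' == s[-1]='c' -> check check_pal('tt')
check_pal('tt'): s[0]='t' == s[-1]='t' -> check check_pal('')
check_pal(''): len <= 1 -> return 1  (base case)
Result: 1 (palindrome)

1


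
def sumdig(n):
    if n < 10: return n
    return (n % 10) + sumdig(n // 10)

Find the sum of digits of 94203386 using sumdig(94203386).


sumdig(94203386) = 6 + sumdig(9420338)
sumdig(9420338) = 8 + sumdig(942033)
sumdig(942033) = 3 + sumdig(94203)
sumdig(94203) = 3 + sumdig(9420)
sumdig(9420) = 0 + sumdig(942)
sumdig(942) = 2 + sumdig(94)
sumdig(94) = 4 + sumdig(9)
sumdig(9) = 9  (base case)
Total: 6 + 8 + 3 + 3 + 0 + 2 + 4 + 9 = 35

35


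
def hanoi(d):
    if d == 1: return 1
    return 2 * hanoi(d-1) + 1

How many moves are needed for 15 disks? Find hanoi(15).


hanoi(15) = 2 * hanoi(14) + 1
hanoi(14) = 2 * hanoi(13) + 1
hanoi(13) = 2 * hanoi(12) + 1
hanoi(12) = 2 * hanoi(11) + 1
hanoi(11) = 2 * hanoi(10) + 1
hanoi(10) = 2 * hanoi(9) + 1
hanoi(9) = 2 * hanoi(8) + 1
hanoi(8) = 2 * hanoi(7) + 1
hanoi(7) = 2 * hanoi(6) + 1
hanoi(6) = 2 * hanoi(5) + 1
hanoi(5) = 2 * hanoi(4) + 1
hanoi(4) = 2 * hanoi(3) + 1
hanoi(3) = 2 * hanoi(2) + 1
hanoi(2) = 2 * hanoi(1) + 1
hanoi(1) = 1  (base case)
hanoi(2) = 2 * 1 + 1 = 3
hanoi(3) = 2 * 3 + 1 = 7
hanoi(4) = 2 * 7 + 1 = 15
hanoi(5) = 2 * 15 + 1 = 31
hanoi(6) = 2 * 31 + 1 = 63
hanoi(7) = 2 * 63 + 1 = 127
hanoi(8) = 2 * 127 + 1 = 255
hanoi(9) = 2 * 255 + 1 = 511
hanoi(10) = 2 * 511 + 1 = 1023
hanoi(11) = 2 * 1023 + 1 = 2047
hanoi(12) = 2 * 2047 + 1 = 4095
hanoi(13) = 2 * 4095 + 1 = 8191
hanoi(14) = 2 * 8191 + 1 = 16383
hanoi(15) = 2 * 16383 + 1 = 32767

32767


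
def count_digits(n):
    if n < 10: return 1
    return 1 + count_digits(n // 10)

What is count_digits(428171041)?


count_digits(428171041) = 1 + count_digits(42817104)
count_digits(42817104) = 1 + count_digits(4281710)
count_digits(4281710) = 1 + count_digits(428171)
count_digits(428171) = 1 + count_digits(42817)
count_digits(42817) = 1 + count_digits(4281)
count_digits(4281) = 1 + count_digits(428)
count_digits(428) = 1 + count_digits(42)
count_digits(42) = 1 + count_digits(4)
count_digits(4) = 1  (base case: 4 < 10)
Unwinding: 1 + 1 + 1 + 1 + 1 + 1 + 1 + 1 + 1 = 9

9


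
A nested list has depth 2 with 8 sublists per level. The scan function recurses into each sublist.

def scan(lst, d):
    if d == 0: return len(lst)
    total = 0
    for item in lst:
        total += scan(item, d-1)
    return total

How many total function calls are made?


At depth 0 (root): 1 call
At depth 1: each of 1 parents calls scan on 8 children = 8 calls
At depth 2: each of 8 parents calls scan on 8 children = 64 calls
Total: 1 + 8 + 64 = 73

73


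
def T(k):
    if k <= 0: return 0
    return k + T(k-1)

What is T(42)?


T(42)
= 42 + 41 + 40 + 39 + 38 + 37 + 36 + 35 + 34 + 33 + 32 + 31 + 30 + 29 + 28 + 27 + 26 + 25 + 24 + 23 + 22 + 21 + 20 + 19 + 18 + 17 + 16 + 15 + 14 + 13 + 12 + 11 + 10 + 9 + 8 + 7 + 6 + 5 + 4 + 3 + 2 + 1 + T(0)
= 42 + 41 + 40 + 39 + 38 + 37 + 36 + 35 + 34 + 33 + 32 + 31 + 30 + 29 + 28 + 27 + 26 + 25 + 24 + 23 + 22 + 21 + 20 + 19 + 18 + 17 + 16 + 15 + 14 + 13 + 12 + 11 + 10 + 9 + 8 + 7 + 6 + 5 + 4 + 3 + 2 + 1 + 0
= 903

903


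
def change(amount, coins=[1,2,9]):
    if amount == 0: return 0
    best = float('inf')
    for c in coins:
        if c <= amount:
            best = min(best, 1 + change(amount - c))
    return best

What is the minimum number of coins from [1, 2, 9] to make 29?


Building up with DP:
change(0) = 0
change(1) = min(1+change(0)=1+0=1) = 1
change(2) = min(1+change(1)=1+1=2, 1+change(0)=1+0=1) = 1
change(3) = min(1+change(2)=1+1=2, 1+change(1)=1+1=2) = 2
change(4) = min(1+change(3)=1+2=3, 1+change(2)=1+1=2) = 2
change(5) = min(1+change(4)=1+2=3, 1+change(3)=1+2=3) = 3
change(6) = min(1+change(5)=1+3=4, 1+change(4)=1+2=3) = 3
change(7) = min(1+change(6)=1+3=4, 1+change(5)=1+3=4) = 4
change(8) = min(1+change(7)=1+4=5, 1+change(6)=1+3=4) = 4
change(9) = min(1+change(8)=1+4=5, 1+change(7)=1+4=5, 1+change(0)=1+0=1) = 1
change(10) = min(1+change(9)=1+1=2, 1+change(8)=1+4=5, 1+change(1)=1+1=2) = 2
change(11) = min(1+change(10)=1+2=3, 1+change(9)=1+1=2, 1+change(2)=1+1=2) = 2
change(12) = min(1+change(11)=1+2=3, 1+change(10)=1+2=3, 1+change(3)=1+2=3) = 3
change(13) = min(1+change(12)=1+3=4, 1+change(11)=1+2=3, 1+change(4)=1+2=3) = 3
change(14) = min(1+change(13)=1+3=4, 1+change(12)=1+3=4, 1+change(5)=1+3=4) = 4
change(15) = min(1+change(14)=1+4=5, 1+change(13)=1+3=4, 1+change(6)=1+3=4) = 4
change(16) = min(1+change(15)=1+4=5, 1+change(14)=1+4=5, 1+change(7)=1+4=5) = 5
change(17) = min(1+change(16)=1+5=6, 1+change(15)=1+4=5, 1+change(8)=1+4=5) = 5
change(18) = min(1+change(17)=1+5=6, 1+change(16)=1+5=6, 1+change(9)=1+1=2) = 2
change(19) = min(1+change(18)=1+2=3, 1+change(17)=1+5=6, 1+change(10)=1+2=3) = 3
change(20) = min(1+change(19)=1+3=4, 1+change(18)=1+2=3, 1+change(11)=1+2=3) = 3
change(21) = min(1+change(20)=1+3=4, 1+change(19)=1+3=4, 1+change(12)=1+3=4) = 4
change(22) = min(1+change(21)=1+4=5, 1+change(20)=1+3=4, 1+change(13)=1+3=4) = 4
change(23) = min(1+change(22)=1+4=5, 1+change(21)=1+4=5, 1+change(14)=1+4=5) = 5
change(24) = min(1+change(23)=1+5=6, 1+change(22)=1+4=5, 1+change(15)=1+4=5) = 5
change(25) = min(1+change(24)=1+5=6, 1+change(23)=1+5=6, 1+change(16)=1+5=6) = 6
change(26) = min(1+change(25)=1+6=7, 1+change(24)=1+5=6, 1+change(17)=1+5=6) = 6
change(27) = min(1+change(26)=1+6=7, 1+change(25)=1+6=7, 1+change(18)=1+2=3) = 3
change(28) = min(1+change(27)=1+3=4, 1+change(26)=1+6=7, 1+change(19)=1+3=4) = 4
change(29) = min(1+change(28)=1+4=5, 1+change(27)=1+3=4, 1+change(20)=1+3=4) = 4

4


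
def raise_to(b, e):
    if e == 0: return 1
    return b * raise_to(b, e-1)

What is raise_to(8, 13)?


raise_to(8, 13)
= 8 * raise_to(8, 12)
= 8 * 8 * raise_to(8, 11)
= 8 * 8 * 8 * raise_to(8, 10)
= 8 * 8 * 8 * 8 * raise_to(8, 9)
= 8 * 8 * 8 * 8 * 8 * raise_to(8, 8)
= 8 * 8 * 8 * 8 * 8 * 8 * raise_to(8, 7)
= 8 * 8 * 8 * 8 * 8 * 8 * 8 * raise_to(8, 6)
= 8 * 8 * 8 * 8 * 8 * 8 * 8 * 8 * raise_to(8, 5)
= 8 * 8 * 8 * 8 * 8 * 8 * 8 * 8 * 8 * raise_to(8, 4)
= 8 * 8 * 8 * 8 * 8 * 8 * 8 * 8 * 8 * 8 * raise_to(8, 3)
= 8 * 8 * 8 * 8 * 8 * 8 * 8 * 8 * 8 * 8 * 8 * raise_to(8, 2)
= 8 * 8 * 8 * 8 * 8 * 8 * 8 * 8 * 8 * 8 * 8 * 8 * raise_to(8, 1)
= 8 * 8 * 8 * 8 * 8 * 8 * 8 * 8 * 8 * 8 * 8 * 8 * 8 * raise_to(8, 0)
= 8 * 8 * 8 * 8 * 8 * 8 * 8 * 8 * 8 * 8 * 8 * 8 * 8 * 1
= 549755813888

549755813888


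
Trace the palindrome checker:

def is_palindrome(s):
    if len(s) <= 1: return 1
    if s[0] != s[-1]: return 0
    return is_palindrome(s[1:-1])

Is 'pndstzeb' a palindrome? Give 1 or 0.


is_palindrome('pndstzeb'): s[0]='p' != s[-1]='b' -> return 0
Result: 0 (not a palindrome)

0


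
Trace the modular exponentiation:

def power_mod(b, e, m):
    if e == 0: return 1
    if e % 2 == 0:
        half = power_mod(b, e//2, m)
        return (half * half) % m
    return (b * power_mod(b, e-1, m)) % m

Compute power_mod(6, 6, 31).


power_mod(6, 6, 31): e is even, compute power_mod(6, 3, 31)
  power_mod(6, 3, 31): e is odd, compute power_mod(6, 2, 31)
    power_mod(6, 2, 31): e is even, compute power_mod(6, 1, 31)
      power_mod(6, 1, 31): e is odd, compute power_mod(6, 0, 31)
        power_mod(6, 0, 31) = 1
      (6 * 1) % 31 = 6
    half=6, (6*6) % 31 = 5
  (6 * 5) % 31 = 30
half=30, (30*30) % 31 = 1

1


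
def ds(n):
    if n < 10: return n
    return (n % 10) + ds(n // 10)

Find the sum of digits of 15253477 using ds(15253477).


ds(15253477) = 7 + ds(1525347)
ds(1525347) = 7 + ds(152534)
ds(152534) = 4 + ds(15253)
ds(15253) = 3 + ds(1525)
ds(1525) = 5 + ds(152)
ds(152) = 2 + ds(15)
ds(15) = 5 + ds(1)
ds(1) = 1  (base case)
Total: 7 + 7 + 4 + 3 + 5 + 2 + 5 + 1 = 34

34


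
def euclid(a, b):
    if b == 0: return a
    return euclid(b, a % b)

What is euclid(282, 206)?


euclid(282, 206) = euclid(206, 76)
euclid(206, 76) = euclid(76, 54)
euclid(76, 54) = euclid(54, 22)
euclid(54, 22) = euclid(22, 10)
euclid(22, 10) = euclid(10, 2)
euclid(10, 2) = euclid(2, 0)
euclid(2, 0) = 2  (base case)

2


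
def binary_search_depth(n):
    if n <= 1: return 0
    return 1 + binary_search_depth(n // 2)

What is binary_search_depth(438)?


438 / 2 = 219
219 / 2 = 109
109 / 2 = 54
54 / 2 = 27
27 / 2 = 13
13 / 2 = 6
6 / 2 = 3
3 / 2 = 1
Reached 1 after 8 halvings

8


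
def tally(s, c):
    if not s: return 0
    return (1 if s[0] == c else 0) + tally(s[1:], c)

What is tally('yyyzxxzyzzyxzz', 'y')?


s[0]='y' == 'y' -> 1
s[0]='y' == 'y' -> 1
s[0]='y' == 'y' -> 1
s[0]='z' != 'y' -> 0
s[0]='x' != 'y' -> 0
s[0]='x' != 'y' -> 0
s[0]='z' != 'y' -> 0
s[0]='y' == 'y' -> 1
s[0]='z' != 'y' -> 0
s[0]='z' != 'y' -> 0
s[0]='y' == 'y' -> 1
s[0]='x' != 'y' -> 0
s[0]='z' != 'y' -> 0
s[0]='z' != 'y' -> 0
Sum: 1 + 1 + 1 + 0 + 0 + 0 + 0 + 1 + 0 + 0 + 1 + 0 + 0 + 0 = 5

5


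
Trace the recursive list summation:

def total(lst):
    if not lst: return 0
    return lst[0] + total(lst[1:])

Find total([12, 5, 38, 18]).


total([12, 5, 38, 18]) = 12 + total([5, 38, 18])
total([5, 38, 18]) = 5 + total([38, 18])
total([38, 18]) = 38 + total([18])
total([18]) = 18 + total([])
total([]) = 0  (base case)
Total: 12 + 5 + 38 + 18 + 0 = 73

73


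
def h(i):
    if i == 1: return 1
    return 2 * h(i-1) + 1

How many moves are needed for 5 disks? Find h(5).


h(5) = 2 * h(4) + 1
h(4) = 2 * h(3) + 1
h(3) = 2 * h(2) + 1
h(2) = 2 * h(1) + 1
h(1) = 1  (base case)
h(2) = 2 * 1 + 1 = 3
h(3) = 2 * 3 + 1 = 7
h(4) = 2 * 7 + 1 = 15
h(5) = 2 * 15 + 1 = 31

31


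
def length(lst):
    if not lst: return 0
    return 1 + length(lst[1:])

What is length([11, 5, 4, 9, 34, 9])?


length([11, 5, 4, 9, 34, 9]) = 1 + length([5, 4, 9, 34, 9])
length([5, 4, 9, 34, 9]) = 1 + length([4, 9, 34, 9])
length([4, 9, 34, 9]) = 1 + length([9, 34, 9])
length([9, 34, 9]) = 1 + length([34, 9])
length([34, 9]) = 1 + length([9])
length([9]) = 1 + length([])
length([]) = 0  (base case)
Unwinding: 1 + 1 + 1 + 1 + 1 + 1 + 0 = 6

6


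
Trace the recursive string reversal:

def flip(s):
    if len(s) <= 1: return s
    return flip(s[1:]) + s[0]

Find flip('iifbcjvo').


flip('iifbcjvo') = flip('ifbcjvo') + 'i'
flip('ifbcjvo') = flip('fbcjvo') + 'i'
flip('fbcjvo') = flip('bcjvo') + 'f'
flip('bcjvo') = flip('cjvo') + 'b'
flip('cjvo') = flip('jvo') + 'c'
flip('jvo') = flip('vo') + 'j'
flip('vo') = flip('o') + 'v'
flip('o') = 'o'  (base case)
Concatenating: 'o' + 'v' + 'j' + 'c' + 'b' + 'f' + 'i' + 'i' = 'ovjcbfii'

ovjcbfii


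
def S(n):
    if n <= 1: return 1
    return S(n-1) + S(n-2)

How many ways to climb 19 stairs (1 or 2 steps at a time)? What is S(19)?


Building up from base cases:
S(0) = 1
S(1) = 1
S(2) = S(1) + S(0) = 1 + 1 = 2
S(3) = S(2) + S(1) = 2 + 1 = 3
S(4) = S(3) + S(2) = 3 + 2 = 5
S(5) = S(4) + S(3) = 5 + 3 = 8
S(6) = S(5) + S(4) = 8 + 5 = 13
S(7) = S(6) + S(5) = 13 + 8 = 21
S(8) = S(7) + S(6) = 21 + 13 = 34
S(9) = S(8) + S(7) = 34 + 21 = 55
S(10) = S(9) + S(8) = 55 + 34 = 89
S(11) = S(10) + S(9) = 89 + 55 = 144
S(12) = S(11) + S(10) = 144 + 89 = 233
S(13) = S(12) + S(11) = 233 + 144 = 377
S(14) = S(13) + S(12) = 377 + 233 = 610
S(15) = S(14) + S(13) = 610 + 377 = 987
S(16) = S(15) + S(14) = 987 + 610 = 1597
S(17) = S(16) + S(15) = 1597 + 987 = 2584
S(18) = S(17) + S(16) = 2584 + 1597 = 4181
S(19) = S(18) + S(17) = 4181 + 2584 = 6765

6765


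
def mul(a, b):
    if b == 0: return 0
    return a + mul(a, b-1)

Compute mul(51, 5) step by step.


mul(51, 5) = 51 + mul(51, 4)
mul(51, 4) = 51 + mul(51, 3)
mul(51, 3) = 51 + mul(51, 2)
mul(51, 2) = 51 + mul(51, 1)
mul(51, 1) = 51 + mul(51, 0)
mul(51, 0) = 0  (base case)
Total: 51 + 51 + 51 + 51 + 51 + 0 = 255

255


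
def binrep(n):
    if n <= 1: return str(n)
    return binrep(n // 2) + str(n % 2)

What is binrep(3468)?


binrep(3468) = binrep(1734) + '0'
binrep(1734) = binrep(867) + '0'
binrep(867) = binrep(433) + '1'
binrep(433) = binrep(216) + '1'
binrep(216) = binrep(108) + '0'
binrep(108) = binrep(54) + '0'
binrep(54) = binrep(27) + '0'
binrep(27) = binrep(13) + '1'
binrep(13) = binrep(6) + '1'
binrep(6) = binrep(3) + '0'
binrep(3) = binrep(1) + '1'
binrep(1) = '1'  (base case)
Concatenating: '1' + '1' + '0' + '1' + '1' + '0' + '0' + '0' + '1' + '1' + '0' + '0' = '110110001100'

110110001100


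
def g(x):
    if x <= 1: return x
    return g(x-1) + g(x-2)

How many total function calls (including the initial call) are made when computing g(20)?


Let C(n) = total calls for g(n)
C(0) = 1, C(1) = 1
C(2) = 1 + C(1) + C(0) = 1 + 1 + 1 = 3
C(3) = 1 + C(2) + C(1) = 1 + 3 + 1 = 5
C(4) = 1 + C(3) + C(2) = 1 + 5 + 3 = 9
C(5) = 1 + C(4) + C(3) = 1 + 9 + 5 = 15
C(6) = 1 + C(5) + C(4) = 1 + 15 + 9 = 25
C(7) = 1 + C(6) + C(5) = 1 + 25 + 15 = 41
C(8) = 1 + C(7) + C(6) = 1 + 41 + 25 = 67
C(9) = 1 + C(8) + C(7) = 1 + 67 + 41 = 109
C(10) = 1 + C(9) + C(8) = 1 + 109 + 67 = 177
C(11) = 1 + C(10) + C(9) = 1 + 177 + 109 = 287
C(12) = 1 + C(11) + C(10) = 1 + 287 + 177 = 465
C(13) = 1 + C(12) + C(11) = 1 + 465 + 287 = 753
C(14) = 1 + C(13) + C(12) = 1 + 753 + 465 = 1219
C(15) = 1 + C(14) + C(13) = 1 + 1219 + 753 = 1973
C(16) = 1 + C(15) + C(14) = 1 + 1973 + 1219 = 3193
C(17) = 1 + C(16) + C(15) = 1 + 3193 + 1973 = 5167
C(18) = 1 + C(17) + C(16) = 1 + 5167 + 3193 = 8361
C(19) = 1 + C(18) + C(17) = 1 + 8361 + 5167 = 13529
C(20) = 1 + C(19) + C(18) = 1 + 13529 + 8361 = 21891

21891


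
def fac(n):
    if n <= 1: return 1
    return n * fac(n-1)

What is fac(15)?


fac(15)
= 15 * fac(14)
= 15 * 14 * fac(13)
= 15 * 14 * 13 * fac(12)
= 15 * 14 * 13 * 12 * fac(11)
= 15 * 14 * 13 * 12 * 11 * fac(10)
= 15 * 14 * 13 * 12 * 11 * 10 * fac(9)
= 15 * 14 * 13 * 12 * 11 * 10 * 9 * fac(8)
= 15 * 14 * 13 * 12 * 11 * 10 * 9 * 8 * fac(7)
= 15 * 14 * 13 * 12 * 11 * 10 * 9 * 8 * 7 * fac(6)
= 15 * 14 * 13 * 12 * 11 * 10 * 9 * 8 * 7 * 6 * fac(5)
= 15 * 14 * 13 * 12 * 11 * 10 * 9 * 8 * 7 * 6 * 5 * fac(4)
= 15 * 14 * 13 * 12 * 11 * 10 * 9 * 8 * 7 * 6 * 5 * 4 * fac(3)
= 15 * 14 * 13 * 12 * 11 * 10 * 9 * 8 * 7 * 6 * 5 * 4 * 3 * fac(2)
= 15 * 14 * 13 * 12 * 11 * 10 * 9 * 8 * 7 * 6 * 5 * 4 * 3 * 2 * fac(1)
= 15 * 14 * 13 * 12 * 11 * 10 * 9 * 8 * 7 * 6 * 5 * 4 * 3 * 2 * 1
= 1307674368000

1307674368000


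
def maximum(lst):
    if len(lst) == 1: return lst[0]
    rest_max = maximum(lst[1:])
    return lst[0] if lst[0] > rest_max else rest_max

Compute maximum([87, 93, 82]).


maximum([87, 93, 82]): compare 87 with maximum([93, 82])
maximum([93, 82]): compare 93 with maximum([82])
maximum([82]) = 82  (base case)
Compare 93 with 82 -> 93
Compare 87 with 93 -> 93

93


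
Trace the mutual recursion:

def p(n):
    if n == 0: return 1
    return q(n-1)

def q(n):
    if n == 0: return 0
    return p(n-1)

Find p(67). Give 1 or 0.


p(67) = q(66)
q(66) = p(65)
p(65) = q(64)
q(64) = p(63)
p(63) = q(62)
q(62) = p(61)
p(61) = q(60)
q(60) = p(59)
p(59) = q(58)
q(58) = p(57)
p(57) = q(56)
q(56) = p(55)
p(55) = q(54)
q(54) = p(53)
p(53) = q(52)
q(52) = p(51)
p(51) = q(50)
q(50) = p(49)
p(49) = q(48)
q(48) = p(47)
p(47) = q(46)
q(46) = p(45)
p(45) = q(44)
q(44) = p(43)
p(43) = q(42)
q(42) = p(41)
p(41) = q(40)
q(40) = p(39)
p(39) = q(38)
q(38) = p(37)
p(37) = q(36)
q(36) = p(35)
p(35) = q(34)
q(34) = p(33)
p(33) = q(32)
q(32) = p(31)
p(31) = q(30)
q(30) = p(29)
p(29) = q(28)
q(28) = p(27)
p(27) = q(26)
q(26) = p(25)
p(25) = q(24)
q(24) = p(23)
p(23) = q(22)
q(22) = p(21)
p(21) = q(20)
q(20) = p(19)
p(19) = q(18)
q(18) = p(17)
p(17) = q(16)
q(16) = p(15)
p(15) = q(14)
q(14) = p(13)
p(13) = q(12)
q(12) = p(11)
p(11) = q(10)
q(10) = p(9)
p(9) = q(8)
q(8) = p(7)
p(7) = q(6)
q(6) = p(5)
p(5) = q(4)
q(4) = p(3)
p(3) = q(2)
q(2) = p(1)
p(1) = q(0)
q(0) = 0  (base case)
Result: 0

0


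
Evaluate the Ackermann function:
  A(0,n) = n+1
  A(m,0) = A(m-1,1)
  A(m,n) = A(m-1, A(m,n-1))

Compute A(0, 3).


A(0, 3) = 4
Result: A(0, 3) = 4

4


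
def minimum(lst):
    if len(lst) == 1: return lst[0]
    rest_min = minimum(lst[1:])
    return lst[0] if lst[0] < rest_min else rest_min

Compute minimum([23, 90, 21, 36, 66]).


minimum([23, 90, 21, 36, 66]): compare 23 with minimum([90, 21, 36, 66])
minimum([90, 21, 36, 66]): compare 90 with minimum([21, 36, 66])
minimum([21, 36, 66]): compare 21 with minimum([36, 66])
minimum([36, 66]): compare 36 with minimum([66])
minimum([66]) = 66  (base case)
Compare 36 with 66 -> 36
Compare 21 with 36 -> 21
Compare 90 with 21 -> 21
Compare 23 with 21 -> 21

21


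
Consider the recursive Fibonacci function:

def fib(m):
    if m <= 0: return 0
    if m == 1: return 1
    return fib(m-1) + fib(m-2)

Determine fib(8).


Computing fib(8) bottom-up:
fib(0) = 0
fib(1) = 1
fib(2) = fib(1) + fib(0) = 1 + 0 = 1
fib(3) = fib(2) + fib(1) = 1 + 1 = 2
fib(4) = fib(3) + fib(2) = 2 + 1 = 3
fib(5) = fib(4) + fib(3) = 3 + 2 = 5
fib(6) = fib(5) + fib(4) = 5 + 3 = 8
fib(7) = fib(6) + fib(5) = 8 + 5 = 13
fib(8) = fib(7) + fib(6) = 13 + 8 = 21

21


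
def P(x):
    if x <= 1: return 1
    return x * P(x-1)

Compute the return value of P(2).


P(2)
= 2 * P(1)
= 2 * 1
= 2

2


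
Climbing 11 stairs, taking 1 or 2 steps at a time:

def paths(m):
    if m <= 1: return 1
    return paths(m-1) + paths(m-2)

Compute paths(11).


Building up from base cases:
paths(0) = 1
paths(1) = 1
paths(2) = paths(1) + paths(0) = 1 + 1 = 2
paths(3) = paths(2) + paths(1) = 2 + 1 = 3
paths(4) = paths(3) + paths(2) = 3 + 2 = 5
paths(5) = paths(4) + paths(3) = 5 + 3 = 8
paths(6) = paths(5) + paths(4) = 8 + 5 = 13
paths(7) = paths(6) + paths(5) = 13 + 8 = 21
paths(8) = paths(7) + paths(6) = 21 + 13 = 34
paths(9) = paths(8) + paths(7) = 34 + 21 = 55
paths(10) = paths(9) + paths(8) = 55 + 34 = 89
paths(11) = paths(10) + paths(9) = 89 + 55 = 144

144


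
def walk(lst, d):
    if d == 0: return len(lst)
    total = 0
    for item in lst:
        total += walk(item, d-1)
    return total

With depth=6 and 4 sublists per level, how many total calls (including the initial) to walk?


At depth 0 (root): 1 call
At depth 1: each of 1 parents calls walk on 4 children = 4 calls
At depth 2: each of 4 parents calls walk on 4 children = 16 calls
At depth 3: each of 16 parents calls walk on 4 children = 64 calls
At depth 4: each of 64 parents calls walk on 4 children = 256 calls
At depth 5: each of 256 parents calls walk on 4 children = 1024 calls
At depth 6: each of 1024 parents calls walk on 4 children = 4096 calls
Total: 1 + 4 + 16 + 64 + 256 + 1024 + 4096 = 5461

5461


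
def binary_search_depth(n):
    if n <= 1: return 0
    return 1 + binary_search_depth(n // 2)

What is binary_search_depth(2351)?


2351 / 2 = 1175
1175 / 2 = 587
587 / 2 = 293
293 / 2 = 146
146 / 2 = 73
73 / 2 = 36
36 / 2 = 18
18 / 2 = 9
9 / 2 = 4
4 / 2 = 2
2 / 2 = 1
Reached 1 after 11 halvings

11


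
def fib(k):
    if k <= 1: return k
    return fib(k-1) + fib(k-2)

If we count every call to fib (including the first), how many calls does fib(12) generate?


Let C(n) = total calls for fib(n)
C(0) = 1, C(1) = 1
C(2) = 1 + C(1) + C(0) = 1 + 1 + 1 = 3
C(3) = 1 + C(2) + C(1) = 1 + 3 + 1 = 5
C(4) = 1 + C(3) + C(2) = 1 + 5 + 3 = 9
C(5) = 1 + C(4) + C(3) = 1 + 9 + 5 = 15
C(6) = 1 + C(5) + C(4) = 1 + 15 + 9 = 25
C(7) = 1 + C(6) + C(5) = 1 + 25 + 15 = 41
C(8) = 1 + C(7) + C(6) = 1 + 41 + 25 = 67
C(9) = 1 + C(8) + C(7) = 1 + 67 + 41 = 109
C(10) = 1 + C(9) + C(8) = 1 + 109 + 67 = 177
C(11) = 1 + C(10) + C(9) = 1 + 177 + 109 = 287
C(12) = 1 + C(11) + C(10) = 1 + 287 + 177 = 465

465
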